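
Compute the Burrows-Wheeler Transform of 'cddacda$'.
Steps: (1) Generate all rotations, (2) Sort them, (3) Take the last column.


Rotations (sorted):
  0: $cddacda -> last char: a
  1: a$cddacd -> last char: d
  2: acda$cdd -> last char: d
  3: cda$cdda -> last char: a
  4: cddacda$ -> last char: $
  5: da$cddac -> last char: c
  6: dacda$cd -> last char: d
  7: ddacda$c -> last char: c


BWT = adda$cdc


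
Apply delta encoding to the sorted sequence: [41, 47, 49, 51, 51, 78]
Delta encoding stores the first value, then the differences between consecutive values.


First value: 41
Deltas:
  47 - 41 = 6
  49 - 47 = 2
  51 - 49 = 2
  51 - 51 = 0
  78 - 51 = 27


Delta encoded: [41, 6, 2, 2, 0, 27]


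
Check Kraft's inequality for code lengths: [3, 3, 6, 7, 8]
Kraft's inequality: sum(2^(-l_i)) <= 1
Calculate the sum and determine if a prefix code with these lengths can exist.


Sum = 2^(-3) + 2^(-3) + 2^(-6) + 2^(-7) + 2^(-8)
    = 0.125 + 0.125 + 0.015625 + 0.0078125 + 0.00390625
    = 71/256 = 0.27734375
Since 0.27734375 <= 1, Kraft's inequality IS satisfied.
A prefix code with these lengths CAN exist.

Kraft sum = 0.27734375. Satisfied.


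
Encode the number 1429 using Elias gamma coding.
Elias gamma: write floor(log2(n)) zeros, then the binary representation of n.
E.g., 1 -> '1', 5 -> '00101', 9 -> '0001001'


num_bits = floor(log2(1429)) + 1 = 11
leading_zeros = num_bits - 1 = 10
binary(1429) = 10110010101

Elias gamma(1429) = '0000000000' + '10110010101' = 000000000010110010101 (21 bits)


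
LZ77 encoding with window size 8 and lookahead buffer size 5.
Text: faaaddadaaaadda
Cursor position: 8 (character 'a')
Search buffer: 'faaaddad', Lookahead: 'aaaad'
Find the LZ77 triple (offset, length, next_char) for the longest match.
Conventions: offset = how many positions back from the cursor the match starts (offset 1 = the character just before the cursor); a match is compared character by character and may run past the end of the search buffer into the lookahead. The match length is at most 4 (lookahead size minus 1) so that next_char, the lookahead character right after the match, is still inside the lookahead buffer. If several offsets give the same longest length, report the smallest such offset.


Try each offset into the search buffer:
  offset=1 (pos 7, char 'd'): match length 0
  offset=2 (pos 6, char 'a'): match length 1
  offset=3 (pos 5, char 'd'): match length 0
  offset=4 (pos 4, char 'd'): match length 0
  offset=5 (pos 3, char 'a'): match length 1
  offset=6 (pos 2, char 'a'): match length 2
  offset=7 (pos 1, char 'a'): match length 3
  offset=8 (pos 0, char 'f'): match length 0
Longest match has length 3 at offset 7.
next_char = character at position 8 + 3 = 11 -> 'a'

Best match: offset=7, length=3 (matching 'aaa' starting at position 1)
LZ77 triple: (7, 3, 'a')


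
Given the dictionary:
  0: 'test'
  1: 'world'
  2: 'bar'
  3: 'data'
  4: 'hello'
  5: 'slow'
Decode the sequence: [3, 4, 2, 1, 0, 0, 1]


Look up each index in the dictionary:
  3 -> 'data'
  4 -> 'hello'
  2 -> 'bar'
  1 -> 'world'
  0 -> 'test'
  0 -> 'test'
  1 -> 'world'

Decoded: "data hello bar world test test world"


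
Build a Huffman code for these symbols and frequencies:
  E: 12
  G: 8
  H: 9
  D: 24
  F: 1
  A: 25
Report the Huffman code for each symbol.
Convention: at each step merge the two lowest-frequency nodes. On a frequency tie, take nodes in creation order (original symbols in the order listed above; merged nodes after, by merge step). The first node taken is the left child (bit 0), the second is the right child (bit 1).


Huffman tree construction:
Step 1: Merge F(1) + G(8) = 9
Step 2: Merge H(9) + (F+G)(9) = 18
Step 3: Merge E(12) + (H+(F+G))(18) = 30
Step 4: Merge D(24) + A(25) = 49
Step 5: Merge (E+(H+(F+G)))(30) + (D+A)(49) = 79
Read each symbol's code off the tree from the root (left child = 0, right child = 1).

Codes:
  E: 00 (length 2)
  G: 0111 (length 4)
  H: 010 (length 3)
  D: 10 (length 2)
  F: 0110 (length 4)
  A: 11 (length 2)
Average code length: 185/79 = 2.3418 bits/symbol


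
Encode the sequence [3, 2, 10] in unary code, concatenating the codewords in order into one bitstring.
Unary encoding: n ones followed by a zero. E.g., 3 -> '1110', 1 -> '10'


Encode each number as n ones followed by a terminating 0:
  3 -> 1110 (4 bits)
  2 -> 110 (3 bits)
  10 -> 11111111110 (11 bits)
Total length = 4 + 3 + 11 = 18 bits.

Unary([3, 2, 10]) = 111011011111111110 (18 bits)


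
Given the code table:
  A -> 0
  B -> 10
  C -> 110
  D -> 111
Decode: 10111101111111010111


Decoding:
10 -> B
111 -> D
10 -> B
111 -> D
111 -> D
10 -> B
10 -> B
111 -> D


Result: BDBDDBBD


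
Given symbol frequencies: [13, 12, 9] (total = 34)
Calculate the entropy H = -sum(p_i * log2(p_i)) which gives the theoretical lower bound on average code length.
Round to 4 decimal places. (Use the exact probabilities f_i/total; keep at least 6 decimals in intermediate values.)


Per-symbol terms -p_i * log2(p_i) with p_i = f_i/34:
  p = 13/34 = 0.382353: log2(p) = -1.387023, -p*log2(p) = 0.530332
  p = 12/34 = 0.352941: log2(p) = -1.502500, -p*log2(p) = 0.530294
  p = 9/34 = 0.264706: log2(p) = -1.917538, -p*log2(p) = 0.507584
H = 0.530332 + 0.530294 + 0.507584 = 1.568210

H = 1.5682 bits/symbol


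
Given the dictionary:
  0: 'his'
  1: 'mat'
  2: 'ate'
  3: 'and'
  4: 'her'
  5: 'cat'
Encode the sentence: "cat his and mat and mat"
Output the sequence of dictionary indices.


Look up each word in the dictionary:
  'cat' -> 5
  'his' -> 0
  'and' -> 3
  'mat' -> 1
  'and' -> 3
  'mat' -> 1

Encoded: [5, 0, 3, 1, 3, 1]


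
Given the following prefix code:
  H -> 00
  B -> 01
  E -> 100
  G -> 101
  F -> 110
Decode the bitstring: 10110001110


Decoding step by step:
Bits 101 -> G
Bits 100 -> E
Bits 01 -> B
Bits 110 -> F


Decoded message: GEBF


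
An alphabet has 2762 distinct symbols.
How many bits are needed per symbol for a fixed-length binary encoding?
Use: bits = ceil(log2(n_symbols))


log2(2762) = 11.4315
Bracket: 2^11 = 2048 < 2762 <= 2^12 = 4096
So ceil(log2(2762)) = 12

bits = ceil(log2(2762)) = ceil(11.4315) = 12 bits


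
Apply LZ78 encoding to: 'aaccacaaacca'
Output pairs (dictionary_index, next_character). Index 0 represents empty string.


LZ78 encoding steps:
Dictionary: {0: ''}
Step 1: w='' (idx 0), next='a' -> output (0, 'a'), add 'a' as idx 1
Step 2: w='a' (idx 1), next='c' -> output (1, 'c'), add 'ac' as idx 2
Step 3: w='' (idx 0), next='c' -> output (0, 'c'), add 'c' as idx 3
Step 4: w='ac' (idx 2), next='a' -> output (2, 'a'), add 'aca' as idx 4
Step 5: w='a' (idx 1), next='a' -> output (1, 'a'), add 'aa' as idx 5
Step 6: w='c' (idx 3), next='c' -> output (3, 'c'), add 'cc' as idx 6
Step 7: w='a' (idx 1), end of input -> output (1, '')


Encoded: [(0, 'a'), (1, 'c'), (0, 'c'), (2, 'a'), (1, 'a'), (3, 'c'), (1, '')]


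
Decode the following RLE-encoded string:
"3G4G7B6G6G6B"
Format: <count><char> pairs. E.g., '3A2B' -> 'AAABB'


Expanding each <count><char> pair:
  3G -> 'GGG'
  4G -> 'GGGG'
  7B -> 'BBBBBBB'
  6G -> 'GGGGGG'
  6G -> 'GGGGGG'
  6B -> 'BBBBBB'

Decoded = GGGGGGGBBBBBBBGGGGGGGGGGGGBBBBBB


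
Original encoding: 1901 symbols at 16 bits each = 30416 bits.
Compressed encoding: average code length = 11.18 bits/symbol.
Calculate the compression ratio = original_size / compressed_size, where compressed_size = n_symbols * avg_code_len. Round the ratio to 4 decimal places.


original_size = n_symbols * orig_bits = 1901 * 16 = 30416 bits
compressed_size = n_symbols * avg_code_len = 1901 * 11.18 = 21253.18 bits
ratio = original_size / compressed_size = 30416 / 21253.18 = 1.4311

Compression ratio = 1.4311


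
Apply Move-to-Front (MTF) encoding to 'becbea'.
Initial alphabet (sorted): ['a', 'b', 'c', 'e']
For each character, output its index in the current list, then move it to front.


MTF encoding:
'b': index 1 in ['a', 'b', 'c', 'e'] -> ['b', 'a', 'c', 'e']
'e': index 3 in ['b', 'a', 'c', 'e'] -> ['e', 'b', 'a', 'c']
'c': index 3 in ['e', 'b', 'a', 'c'] -> ['c', 'e', 'b', 'a']
'b': index 2 in ['c', 'e', 'b', 'a'] -> ['b', 'c', 'e', 'a']
'e': index 2 in ['b', 'c', 'e', 'a'] -> ['e', 'b', 'c', 'a']
'a': index 3 in ['e', 'b', 'c', 'a'] -> ['a', 'e', 'b', 'c']


Output: [1, 3, 3, 2, 2, 3]


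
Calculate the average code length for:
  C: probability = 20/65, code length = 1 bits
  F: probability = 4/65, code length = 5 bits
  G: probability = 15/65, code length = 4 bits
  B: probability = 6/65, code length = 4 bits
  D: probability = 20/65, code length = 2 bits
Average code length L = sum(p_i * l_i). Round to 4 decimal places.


Weighted contributions p_i * l_i:
  C: (20/65) * 1 = 20/65
  F: (4/65) * 5 = 20/65
  G: (15/65) * 4 = 60/65
  B: (6/65) * 4 = 24/65
  D: (20/65) * 2 = 40/65
Sum = (20 + 20 + 60 + 24 + 40)/65 = 164/65

L = 164/65 = 2.5231 bits/symbol


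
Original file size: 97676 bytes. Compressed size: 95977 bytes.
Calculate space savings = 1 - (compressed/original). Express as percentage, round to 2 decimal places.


ratio = compressed/original = 95977/97676 = 0.982606
savings = 1 - ratio = 1 - 0.982606 = 0.017394
as a percentage: 0.017394 * 100 = 1.74%

Space savings = 1 - 95977/97676 = 1.74%


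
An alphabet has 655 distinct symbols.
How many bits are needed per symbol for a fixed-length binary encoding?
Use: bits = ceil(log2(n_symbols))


log2(655) = 9.3554
Bracket: 2^9 = 512 < 655 <= 2^10 = 1024
So ceil(log2(655)) = 10

bits = ceil(log2(655)) = ceil(9.3554) = 10 bits


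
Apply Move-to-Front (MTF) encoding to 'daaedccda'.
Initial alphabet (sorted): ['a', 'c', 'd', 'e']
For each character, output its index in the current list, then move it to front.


MTF encoding:
'd': index 2 in ['a', 'c', 'd', 'e'] -> ['d', 'a', 'c', 'e']
'a': index 1 in ['d', 'a', 'c', 'e'] -> ['a', 'd', 'c', 'e']
'a': index 0 in ['a', 'd', 'c', 'e'] -> ['a', 'd', 'c', 'e']
'e': index 3 in ['a', 'd', 'c', 'e'] -> ['e', 'a', 'd', 'c']
'd': index 2 in ['e', 'a', 'd', 'c'] -> ['d', 'e', 'a', 'c']
'c': index 3 in ['d', 'e', 'a', 'c'] -> ['c', 'd', 'e', 'a']
'c': index 0 in ['c', 'd', 'e', 'a'] -> ['c', 'd', 'e', 'a']
'd': index 1 in ['c', 'd', 'e', 'a'] -> ['d', 'c', 'e', 'a']
'a': index 3 in ['d', 'c', 'e', 'a'] -> ['a', 'd', 'c', 'e']


Output: [2, 1, 0, 3, 2, 3, 0, 1, 3]


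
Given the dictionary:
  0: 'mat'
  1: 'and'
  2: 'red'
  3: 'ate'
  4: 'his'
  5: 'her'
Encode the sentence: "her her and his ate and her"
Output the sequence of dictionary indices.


Look up each word in the dictionary:
  'her' -> 5
  'her' -> 5
  'and' -> 1
  'his' -> 4
  'ate' -> 3
  'and' -> 1
  'her' -> 5

Encoded: [5, 5, 1, 4, 3, 1, 5]


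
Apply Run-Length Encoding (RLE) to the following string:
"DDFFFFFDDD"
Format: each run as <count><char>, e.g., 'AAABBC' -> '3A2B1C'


Scanning runs left to right:
  i=0: run of 'D' x 2 -> '2D'
  i=2: run of 'F' x 5 -> '5F'
  i=7: run of 'D' x 3 -> '3D'

RLE = 2D5F3D


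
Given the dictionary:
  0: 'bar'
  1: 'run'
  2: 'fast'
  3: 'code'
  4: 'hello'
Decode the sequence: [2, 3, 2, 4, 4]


Look up each index in the dictionary:
  2 -> 'fast'
  3 -> 'code'
  2 -> 'fast'
  4 -> 'hello'
  4 -> 'hello'

Decoded: "fast code fast hello hello"


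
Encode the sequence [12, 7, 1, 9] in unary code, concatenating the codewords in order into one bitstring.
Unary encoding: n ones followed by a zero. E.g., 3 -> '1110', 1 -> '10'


Encode each number as n ones followed by a terminating 0:
  12 -> 1111111111110 (13 bits)
  7 -> 11111110 (8 bits)
  1 -> 10 (2 bits)
  9 -> 1111111110 (10 bits)
Total length = 13 + 8 + 2 + 10 = 33 bits.

Unary([12, 7, 1, 9]) = 111111111111011111110101111111110 (33 bits)


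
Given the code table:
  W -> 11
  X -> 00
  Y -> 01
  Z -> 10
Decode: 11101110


Decoding:
11 -> W
10 -> Z
11 -> W
10 -> Z


Result: WZWZ


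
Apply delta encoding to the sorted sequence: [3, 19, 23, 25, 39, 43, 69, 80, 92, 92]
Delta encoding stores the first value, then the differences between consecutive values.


First value: 3
Deltas:
  19 - 3 = 16
  23 - 19 = 4
  25 - 23 = 2
  39 - 25 = 14
  43 - 39 = 4
  69 - 43 = 26
  80 - 69 = 11
  92 - 80 = 12
  92 - 92 = 0


Delta encoded: [3, 16, 4, 2, 14, 4, 26, 11, 12, 0]


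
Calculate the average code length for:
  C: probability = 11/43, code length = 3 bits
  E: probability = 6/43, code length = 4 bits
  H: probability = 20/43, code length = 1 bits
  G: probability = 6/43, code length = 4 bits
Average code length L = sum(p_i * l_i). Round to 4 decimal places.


Weighted contributions p_i * l_i:
  C: (11/43) * 3 = 33/43
  E: (6/43) * 4 = 24/43
  H: (20/43) * 1 = 20/43
  G: (6/43) * 4 = 24/43
Sum = (33 + 24 + 20 + 24)/43 = 101/43

L = 101/43 = 2.3488 bits/symbol


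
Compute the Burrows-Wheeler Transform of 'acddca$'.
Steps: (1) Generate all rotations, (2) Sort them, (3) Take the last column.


Rotations (sorted):
  0: $acddca -> last char: a
  1: a$acddc -> last char: c
  2: acddca$ -> last char: $
  3: ca$acdd -> last char: d
  4: cddca$a -> last char: a
  5: dca$acd -> last char: d
  6: ddca$ac -> last char: c


BWT = ac$dadc


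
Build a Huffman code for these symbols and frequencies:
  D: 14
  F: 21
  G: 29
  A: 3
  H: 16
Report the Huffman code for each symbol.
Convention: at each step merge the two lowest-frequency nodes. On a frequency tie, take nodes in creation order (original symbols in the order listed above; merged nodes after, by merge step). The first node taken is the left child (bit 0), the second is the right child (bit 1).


Huffman tree construction:
Step 1: Merge A(3) + D(14) = 17
Step 2: Merge H(16) + (A+D)(17) = 33
Step 3: Merge F(21) + G(29) = 50
Step 4: Merge (H+(A+D))(33) + (F+G)(50) = 83
Read each symbol's code off the tree from the root (left child = 0, right child = 1).

Codes:
  D: 011 (length 3)
  F: 10 (length 2)
  G: 11 (length 2)
  A: 010 (length 3)
  H: 00 (length 2)
Average code length: 183/83 = 2.2048 bits/symbol


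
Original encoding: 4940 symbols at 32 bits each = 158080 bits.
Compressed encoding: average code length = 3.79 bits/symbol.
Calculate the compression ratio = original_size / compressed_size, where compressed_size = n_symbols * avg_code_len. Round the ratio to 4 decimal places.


original_size = n_symbols * orig_bits = 4940 * 32 = 158080 bits
compressed_size = n_symbols * avg_code_len = 4940 * 3.79 = 18722.6 bits
ratio = original_size / compressed_size = 158080 / 18722.6 = 8.4433

Compression ratio = 8.4433


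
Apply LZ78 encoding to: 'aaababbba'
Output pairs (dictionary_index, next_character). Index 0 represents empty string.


LZ78 encoding steps:
Dictionary: {0: ''}
Step 1: w='' (idx 0), next='a' -> output (0, 'a'), add 'a' as idx 1
Step 2: w='a' (idx 1), next='a' -> output (1, 'a'), add 'aa' as idx 2
Step 3: w='' (idx 0), next='b' -> output (0, 'b'), add 'b' as idx 3
Step 4: w='a' (idx 1), next='b' -> output (1, 'b'), add 'ab' as idx 4
Step 5: w='b' (idx 3), next='b' -> output (3, 'b'), add 'bb' as idx 5
Step 6: w='a' (idx 1), end of input -> output (1, '')


Encoded: [(0, 'a'), (1, 'a'), (0, 'b'), (1, 'b'), (3, 'b'), (1, '')]


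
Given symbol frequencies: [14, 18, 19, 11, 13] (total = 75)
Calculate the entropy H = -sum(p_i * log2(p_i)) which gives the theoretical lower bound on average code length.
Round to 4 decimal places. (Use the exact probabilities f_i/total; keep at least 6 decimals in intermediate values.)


Per-symbol terms -p_i * log2(p_i) with p_i = f_i/75:
  p = 14/75 = 0.186667: log2(p) = -2.421464, -p*log2(p) = 0.452007
  p = 18/75 = 0.240000: log2(p) = -2.058894, -p*log2(p) = 0.494134
  p = 19/75 = 0.253333: log2(p) = -1.980891, -p*log2(p) = 0.501826
  p = 11/75 = 0.146667: log2(p) = -2.769387, -p*log2(p) = 0.406177
  p = 13/75 = 0.173333: log2(p) = -2.528379, -p*log2(p) = 0.438252
H = 0.452007 + 0.494134 + 0.501826 + 0.406177 + 0.438252 = 2.292396

H = 2.2924 bits/symbol


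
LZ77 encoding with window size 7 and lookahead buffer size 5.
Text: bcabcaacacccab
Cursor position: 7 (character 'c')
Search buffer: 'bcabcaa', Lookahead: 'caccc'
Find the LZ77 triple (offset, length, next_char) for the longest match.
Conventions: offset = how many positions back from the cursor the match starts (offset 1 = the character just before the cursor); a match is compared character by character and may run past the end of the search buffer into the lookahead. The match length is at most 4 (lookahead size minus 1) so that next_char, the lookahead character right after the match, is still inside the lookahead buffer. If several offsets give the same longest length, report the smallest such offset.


Try each offset into the search buffer:
  offset=1 (pos 6, char 'a'): match length 0
  offset=2 (pos 5, char 'a'): match length 0
  offset=3 (pos 4, char 'c'): match length 2
  offset=4 (pos 3, char 'b'): match length 0
  offset=5 (pos 2, char 'a'): match length 0
  offset=6 (pos 1, char 'c'): match length 2
  offset=7 (pos 0, char 'b'): match length 0
Longest match has length 2, found at offsets 3, 6; take the smallest, offset 3.
next_char = character at position 7 + 2 = 9 -> 'c'

Best match: offset=3, length=2 (matching 'ca' starting at position 4)
LZ77 triple: (3, 2, 'c')


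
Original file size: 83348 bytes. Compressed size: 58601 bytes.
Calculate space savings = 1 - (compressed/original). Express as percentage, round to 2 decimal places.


ratio = compressed/original = 58601/83348 = 0.703088
savings = 1 - ratio = 1 - 0.703088 = 0.296912
as a percentage: 0.296912 * 100 = 29.69%

Space savings = 1 - 58601/83348 = 29.69%


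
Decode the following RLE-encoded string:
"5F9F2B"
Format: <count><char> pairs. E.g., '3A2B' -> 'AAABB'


Expanding each <count><char> pair:
  5F -> 'FFFFF'
  9F -> 'FFFFFFFFF'
  2B -> 'BB'

Decoded = FFFFFFFFFFFFFFBB


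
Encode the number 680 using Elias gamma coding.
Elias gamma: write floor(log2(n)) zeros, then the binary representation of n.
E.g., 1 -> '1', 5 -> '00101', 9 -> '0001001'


num_bits = floor(log2(680)) + 1 = 10
leading_zeros = num_bits - 1 = 9
binary(680) = 1010101000

Elias gamma(680) = '000000000' + '1010101000' = 0000000001010101000 (19 bits)


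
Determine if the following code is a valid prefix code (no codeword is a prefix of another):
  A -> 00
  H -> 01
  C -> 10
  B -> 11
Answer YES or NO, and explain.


Checking each pair (does one codeword prefix another?):
  A='00' vs H='01': no prefix
  A='00' vs C='10': no prefix
  A='00' vs B='11': no prefix
  H='01' vs A='00': no prefix
  H='01' vs C='10': no prefix
  H='01' vs B='11': no prefix
  C='10' vs A='00': no prefix
  C='10' vs H='01': no prefix
  C='10' vs B='11': no prefix
  B='11' vs A='00': no prefix
  B='11' vs H='01': no prefix
  B='11' vs C='10': no prefix
No violation found over all pairs.

YES -- this is a valid prefix code. No codeword is a prefix of any other codeword.


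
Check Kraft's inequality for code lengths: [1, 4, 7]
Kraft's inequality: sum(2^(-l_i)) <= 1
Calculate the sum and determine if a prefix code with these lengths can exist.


Sum = 2^(-1) + 2^(-4) + 2^(-7)
    = 0.5 + 0.0625 + 0.0078125
    = 73/128 = 0.5703125
Since 0.5703125 <= 1, Kraft's inequality IS satisfied.
A prefix code with these lengths CAN exist.

Kraft sum = 0.5703125. Satisfied.


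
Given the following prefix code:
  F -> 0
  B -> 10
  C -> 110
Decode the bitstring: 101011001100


Decoding step by step:
Bits 10 -> B
Bits 10 -> B
Bits 110 -> C
Bits 0 -> F
Bits 110 -> C
Bits 0 -> F


Decoded message: BBCFCF


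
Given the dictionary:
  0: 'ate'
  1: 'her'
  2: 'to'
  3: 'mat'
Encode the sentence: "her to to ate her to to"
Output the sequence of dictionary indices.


Look up each word in the dictionary:
  'her' -> 1
  'to' -> 2
  'to' -> 2
  'ate' -> 0
  'her' -> 1
  'to' -> 2
  'to' -> 2

Encoded: [1, 2, 2, 0, 1, 2, 2]


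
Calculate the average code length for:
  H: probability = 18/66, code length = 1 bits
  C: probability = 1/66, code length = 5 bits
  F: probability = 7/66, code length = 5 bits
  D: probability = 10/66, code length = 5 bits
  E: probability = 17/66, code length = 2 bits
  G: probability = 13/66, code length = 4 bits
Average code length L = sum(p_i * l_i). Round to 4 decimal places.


Weighted contributions p_i * l_i:
  H: (18/66) * 1 = 18/66
  C: (1/66) * 5 = 5/66
  F: (7/66) * 5 = 35/66
  D: (10/66) * 5 = 50/66
  E: (17/66) * 2 = 34/66
  G: (13/66) * 4 = 52/66
Sum = (18 + 5 + 35 + 50 + 34 + 52)/66 = 194/66

L = 194/66 = 2.9394 bits/symbol


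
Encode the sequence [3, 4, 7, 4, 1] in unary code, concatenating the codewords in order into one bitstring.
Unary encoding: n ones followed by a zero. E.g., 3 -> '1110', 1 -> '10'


Encode each number as n ones followed by a terminating 0:
  3 -> 1110 (4 bits)
  4 -> 11110 (5 bits)
  7 -> 11111110 (8 bits)
  4 -> 11110 (5 bits)
  1 -> 10 (2 bits)
Total length = 4 + 5 + 8 + 5 + 2 = 24 bits.

Unary([3, 4, 7, 4, 1]) = 111011110111111101111010 (24 bits)


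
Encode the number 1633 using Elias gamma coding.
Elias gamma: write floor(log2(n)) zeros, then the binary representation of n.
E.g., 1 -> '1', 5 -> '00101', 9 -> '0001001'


num_bits = floor(log2(1633)) + 1 = 11
leading_zeros = num_bits - 1 = 10
binary(1633) = 11001100001

Elias gamma(1633) = '0000000000' + '11001100001' = 000000000011001100001 (21 bits)


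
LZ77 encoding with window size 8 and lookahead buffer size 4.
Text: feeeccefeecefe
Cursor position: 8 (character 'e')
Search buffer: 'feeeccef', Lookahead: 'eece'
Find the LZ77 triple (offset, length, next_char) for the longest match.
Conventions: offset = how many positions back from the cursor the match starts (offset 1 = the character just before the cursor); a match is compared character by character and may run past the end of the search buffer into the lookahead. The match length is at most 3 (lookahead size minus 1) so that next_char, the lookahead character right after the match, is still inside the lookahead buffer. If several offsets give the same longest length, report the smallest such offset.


Try each offset into the search buffer:
  offset=1 (pos 7, char 'f'): match length 0
  offset=2 (pos 6, char 'e'): match length 1
  offset=3 (pos 5, char 'c'): match length 0
  offset=4 (pos 4, char 'c'): match length 0
  offset=5 (pos 3, char 'e'): match length 1
  offset=6 (pos 2, char 'e'): match length 3
  offset=7 (pos 1, char 'e'): match length 2
  offset=8 (pos 0, char 'f'): match length 0
Longest match has length 3 at offset 6.
next_char = character at position 8 + 3 = 11 -> 'e'

Best match: offset=6, length=3 (matching 'eec' starting at position 2)
LZ77 triple: (6, 3, 'e')


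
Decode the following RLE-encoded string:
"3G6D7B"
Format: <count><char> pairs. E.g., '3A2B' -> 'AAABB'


Expanding each <count><char> pair:
  3G -> 'GGG'
  6D -> 'DDDDDD'
  7B -> 'BBBBBBB'

Decoded = GGGDDDDDDBBBBBBB


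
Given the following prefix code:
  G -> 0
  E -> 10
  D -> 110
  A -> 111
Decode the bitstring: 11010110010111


Decoding step by step:
Bits 110 -> D
Bits 10 -> E
Bits 110 -> D
Bits 0 -> G
Bits 10 -> E
Bits 111 -> A


Decoded message: DEDGEA


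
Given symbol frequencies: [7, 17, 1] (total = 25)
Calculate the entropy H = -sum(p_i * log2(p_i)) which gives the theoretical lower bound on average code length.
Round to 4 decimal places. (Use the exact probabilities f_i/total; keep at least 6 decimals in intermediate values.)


Per-symbol terms -p_i * log2(p_i) with p_i = f_i/25:
  p = 7/25 = 0.280000: log2(p) = -1.836501, -p*log2(p) = 0.514220
  p = 17/25 = 0.680000: log2(p) = -0.556393, -p*log2(p) = 0.378347
  p = 1/25 = 0.040000: log2(p) = -4.643856, -p*log2(p) = 0.185754
H = 0.514220 + 0.378347 + 0.185754 = 1.078321

H = 1.0783 bits/symbol


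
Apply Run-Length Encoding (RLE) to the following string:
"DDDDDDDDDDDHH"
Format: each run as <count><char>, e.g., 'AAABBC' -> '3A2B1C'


Scanning runs left to right:
  i=0: run of 'D' x 11 -> '11D'
  i=11: run of 'H' x 2 -> '2H'

RLE = 11D2H


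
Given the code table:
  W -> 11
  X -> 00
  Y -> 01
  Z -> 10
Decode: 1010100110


Decoding:
10 -> Z
10 -> Z
10 -> Z
01 -> Y
10 -> Z


Result: ZZZYZ


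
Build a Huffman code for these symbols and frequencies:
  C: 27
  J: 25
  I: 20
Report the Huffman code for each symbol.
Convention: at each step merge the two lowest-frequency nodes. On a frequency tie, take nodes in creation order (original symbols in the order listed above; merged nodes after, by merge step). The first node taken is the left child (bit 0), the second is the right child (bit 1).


Huffman tree construction:
Step 1: Merge I(20) + J(25) = 45
Step 2: Merge C(27) + (I+J)(45) = 72
Read each symbol's code off the tree from the root (left child = 0, right child = 1).

Codes:
  C: 0 (length 1)
  J: 11 (length 2)
  I: 10 (length 2)
Average code length: 117/72 = 1.6250 bits/symbol


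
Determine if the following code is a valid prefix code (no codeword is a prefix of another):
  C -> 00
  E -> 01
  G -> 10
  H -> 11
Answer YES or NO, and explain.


Checking each pair (does one codeword prefix another?):
  C='00' vs E='01': no prefix
  C='00' vs G='10': no prefix
  C='00' vs H='11': no prefix
  E='01' vs C='00': no prefix
  E='01' vs G='10': no prefix
  E='01' vs H='11': no prefix
  G='10' vs C='00': no prefix
  G='10' vs E='01': no prefix
  G='10' vs H='11': no prefix
  H='11' vs C='00': no prefix
  H='11' vs E='01': no prefix
  H='11' vs G='10': no prefix
No violation found over all pairs.

YES -- this is a valid prefix code. No codeword is a prefix of any other codeword.


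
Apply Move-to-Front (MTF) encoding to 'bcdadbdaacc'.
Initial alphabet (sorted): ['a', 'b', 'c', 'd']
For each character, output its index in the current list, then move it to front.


MTF encoding:
'b': index 1 in ['a', 'b', 'c', 'd'] -> ['b', 'a', 'c', 'd']
'c': index 2 in ['b', 'a', 'c', 'd'] -> ['c', 'b', 'a', 'd']
'd': index 3 in ['c', 'b', 'a', 'd'] -> ['d', 'c', 'b', 'a']
'a': index 3 in ['d', 'c', 'b', 'a'] -> ['a', 'd', 'c', 'b']
'd': index 1 in ['a', 'd', 'c', 'b'] -> ['d', 'a', 'c', 'b']
'b': index 3 in ['d', 'a', 'c', 'b'] -> ['b', 'd', 'a', 'c']
'd': index 1 in ['b', 'd', 'a', 'c'] -> ['d', 'b', 'a', 'c']
'a': index 2 in ['d', 'b', 'a', 'c'] -> ['a', 'd', 'b', 'c']
'a': index 0 in ['a', 'd', 'b', 'c'] -> ['a', 'd', 'b', 'c']
'c': index 3 in ['a', 'd', 'b', 'c'] -> ['c', 'a', 'd', 'b']
'c': index 0 in ['c', 'a', 'd', 'b'] -> ['c', 'a', 'd', 'b']


Output: [1, 2, 3, 3, 1, 3, 1, 2, 0, 3, 0]


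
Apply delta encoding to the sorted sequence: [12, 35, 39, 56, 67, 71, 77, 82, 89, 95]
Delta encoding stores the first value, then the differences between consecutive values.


First value: 12
Deltas:
  35 - 12 = 23
  39 - 35 = 4
  56 - 39 = 17
  67 - 56 = 11
  71 - 67 = 4
  77 - 71 = 6
  82 - 77 = 5
  89 - 82 = 7
  95 - 89 = 6


Delta encoded: [12, 23, 4, 17, 11, 4, 6, 5, 7, 6]


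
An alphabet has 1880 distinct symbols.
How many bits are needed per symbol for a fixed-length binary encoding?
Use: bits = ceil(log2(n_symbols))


log2(1880) = 10.8765
Bracket: 2^10 = 1024 < 1880 <= 2^11 = 2048
So ceil(log2(1880)) = 11

bits = ceil(log2(1880)) = ceil(10.8765) = 11 bits


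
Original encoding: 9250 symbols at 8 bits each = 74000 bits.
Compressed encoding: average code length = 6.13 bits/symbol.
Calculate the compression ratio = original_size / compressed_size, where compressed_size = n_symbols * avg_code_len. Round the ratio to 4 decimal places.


original_size = n_symbols * orig_bits = 9250 * 8 = 74000 bits
compressed_size = n_symbols * avg_code_len = 9250 * 6.13 = 56702.5 bits
ratio = original_size / compressed_size = 74000 / 56702.5 = 1.3051

Compression ratio = 1.3051


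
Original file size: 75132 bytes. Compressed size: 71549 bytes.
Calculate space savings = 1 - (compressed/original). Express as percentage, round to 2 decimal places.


ratio = compressed/original = 71549/75132 = 0.952311
savings = 1 - ratio = 1 - 0.952311 = 0.047689
as a percentage: 0.047689 * 100 = 4.77%

Space savings = 1 - 71549/75132 = 4.77%


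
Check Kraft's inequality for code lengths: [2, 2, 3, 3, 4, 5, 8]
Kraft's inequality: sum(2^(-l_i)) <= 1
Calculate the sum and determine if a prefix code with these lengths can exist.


Sum = 2^(-2) + 2^(-2) + 2^(-3) + 2^(-3) + 2^(-4) + 2^(-5) + 2^(-8)
    = 0.25 + 0.25 + 0.125 + 0.125 + 0.0625 + 0.03125 + 0.00390625
    = 217/256 = 0.84765625
Since 0.84765625 <= 1, Kraft's inequality IS satisfied.
A prefix code with these lengths CAN exist.

Kraft sum = 0.84765625. Satisfied.


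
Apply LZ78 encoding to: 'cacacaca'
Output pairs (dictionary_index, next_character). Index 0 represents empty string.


LZ78 encoding steps:
Dictionary: {0: ''}
Step 1: w='' (idx 0), next='c' -> output (0, 'c'), add 'c' as idx 1
Step 2: w='' (idx 0), next='a' -> output (0, 'a'), add 'a' as idx 2
Step 3: w='c' (idx 1), next='a' -> output (1, 'a'), add 'ca' as idx 3
Step 4: w='ca' (idx 3), next='c' -> output (3, 'c'), add 'cac' as idx 4
Step 5: w='a' (idx 2), end of input -> output (2, '')


Encoded: [(0, 'c'), (0, 'a'), (1, 'a'), (3, 'c'), (2, '')]


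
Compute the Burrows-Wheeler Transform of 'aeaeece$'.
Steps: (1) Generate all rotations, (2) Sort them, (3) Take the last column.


Rotations (sorted):
  0: $aeaeece -> last char: e
  1: aeaeece$ -> last char: $
  2: aeece$ae -> last char: e
  3: ce$aeaee -> last char: e
  4: e$aeaeec -> last char: c
  5: eaeece$a -> last char: a
  6: ece$aeae -> last char: e
  7: eece$aea -> last char: a


BWT = e$eecaea


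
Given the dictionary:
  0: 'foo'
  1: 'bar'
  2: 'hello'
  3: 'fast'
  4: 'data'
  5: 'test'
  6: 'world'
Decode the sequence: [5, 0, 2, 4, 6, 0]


Look up each index in the dictionary:
  5 -> 'test'
  0 -> 'foo'
  2 -> 'hello'
  4 -> 'data'
  6 -> 'world'
  0 -> 'foo'

Decoded: "test foo hello data world foo"


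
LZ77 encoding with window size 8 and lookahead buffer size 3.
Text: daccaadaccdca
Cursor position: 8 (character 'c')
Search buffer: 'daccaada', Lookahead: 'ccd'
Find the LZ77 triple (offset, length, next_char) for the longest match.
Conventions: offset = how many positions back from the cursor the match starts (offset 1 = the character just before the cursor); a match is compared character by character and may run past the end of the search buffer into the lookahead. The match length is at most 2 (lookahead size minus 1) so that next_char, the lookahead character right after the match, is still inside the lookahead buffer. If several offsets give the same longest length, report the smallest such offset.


Try each offset into the search buffer:
  offset=1 (pos 7, char 'a'): match length 0
  offset=2 (pos 6, char 'd'): match length 0
  offset=3 (pos 5, char 'a'): match length 0
  offset=4 (pos 4, char 'a'): match length 0
  offset=5 (pos 3, char 'c'): match length 1
  offset=6 (pos 2, char 'c'): match length 2
  offset=7 (pos 1, char 'a'): match length 0
  offset=8 (pos 0, char 'd'): match length 0
Longest match has length 2 at offset 6.
next_char = character at position 8 + 2 = 10 -> 'd'

Best match: offset=6, length=2 (matching 'cc' starting at position 2)
LZ77 triple: (6, 2, 'd')


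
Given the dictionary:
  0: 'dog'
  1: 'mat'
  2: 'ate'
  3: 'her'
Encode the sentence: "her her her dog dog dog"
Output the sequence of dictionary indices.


Look up each word in the dictionary:
  'her' -> 3
  'her' -> 3
  'her' -> 3
  'dog' -> 0
  'dog' -> 0
  'dog' -> 0

Encoded: [3, 3, 3, 0, 0, 0]


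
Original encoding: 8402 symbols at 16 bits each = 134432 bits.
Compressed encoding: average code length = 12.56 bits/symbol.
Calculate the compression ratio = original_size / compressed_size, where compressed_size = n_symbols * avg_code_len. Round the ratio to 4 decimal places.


original_size = n_symbols * orig_bits = 8402 * 16 = 134432 bits
compressed_size = n_symbols * avg_code_len = 8402 * 12.56 = 105529.12 bits
ratio = original_size / compressed_size = 134432 / 105529.12 = 1.2739

Compression ratio = 1.2739


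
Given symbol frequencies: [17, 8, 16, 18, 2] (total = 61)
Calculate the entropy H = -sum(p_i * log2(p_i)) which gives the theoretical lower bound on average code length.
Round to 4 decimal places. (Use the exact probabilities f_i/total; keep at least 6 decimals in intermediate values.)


Per-symbol terms -p_i * log2(p_i) with p_i = f_i/61:
  p = 17/61 = 0.278689: log2(p) = -1.843274, -p*log2(p) = 0.513699
  p = 8/61 = 0.131148: log2(p) = -2.930737, -p*log2(p) = 0.384359
  p = 16/61 = 0.262295: log2(p) = -1.930737, -p*log2(p) = 0.506423
  p = 18/61 = 0.295082: log2(p) = -1.760812, -p*log2(p) = 0.519584
  p = 2/61 = 0.032787: log2(p) = -4.930737, -p*log2(p) = 0.161664
H = 0.513699 + 0.384359 + 0.506423 + 0.519584 + 0.161664 = 2.085729

H = 2.0857 bits/symbol


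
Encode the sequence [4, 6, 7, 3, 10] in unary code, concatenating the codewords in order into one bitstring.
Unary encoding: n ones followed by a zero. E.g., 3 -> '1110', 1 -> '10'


Encode each number as n ones followed by a terminating 0:
  4 -> 11110 (5 bits)
  6 -> 1111110 (7 bits)
  7 -> 11111110 (8 bits)
  3 -> 1110 (4 bits)
  10 -> 11111111110 (11 bits)
Total length = 5 + 7 + 8 + 4 + 11 = 35 bits.

Unary([4, 6, 7, 3, 10]) = 11110111111011111110111011111111110 (35 bits)


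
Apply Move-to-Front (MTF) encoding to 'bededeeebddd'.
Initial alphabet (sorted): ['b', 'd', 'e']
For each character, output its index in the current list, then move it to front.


MTF encoding:
'b': index 0 in ['b', 'd', 'e'] -> ['b', 'd', 'e']
'e': index 2 in ['b', 'd', 'e'] -> ['e', 'b', 'd']
'd': index 2 in ['e', 'b', 'd'] -> ['d', 'e', 'b']
'e': index 1 in ['d', 'e', 'b'] -> ['e', 'd', 'b']
'd': index 1 in ['e', 'd', 'b'] -> ['d', 'e', 'b']
'e': index 1 in ['d', 'e', 'b'] -> ['e', 'd', 'b']
'e': index 0 in ['e', 'd', 'b'] -> ['e', 'd', 'b']
'e': index 0 in ['e', 'd', 'b'] -> ['e', 'd', 'b']
'b': index 2 in ['e', 'd', 'b'] -> ['b', 'e', 'd']
'd': index 2 in ['b', 'e', 'd'] -> ['d', 'b', 'e']
'd': index 0 in ['d', 'b', 'e'] -> ['d', 'b', 'e']
'd': index 0 in ['d', 'b', 'e'] -> ['d', 'b', 'e']


Output: [0, 2, 2, 1, 1, 1, 0, 0, 2, 2, 0, 0]


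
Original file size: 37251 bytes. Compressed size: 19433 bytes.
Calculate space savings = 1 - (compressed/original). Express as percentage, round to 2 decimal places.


ratio = compressed/original = 19433/37251 = 0.521677
savings = 1 - ratio = 1 - 0.521677 = 0.478323
as a percentage: 0.478323 * 100 = 47.83%

Space savings = 1 - 19433/37251 = 47.83%


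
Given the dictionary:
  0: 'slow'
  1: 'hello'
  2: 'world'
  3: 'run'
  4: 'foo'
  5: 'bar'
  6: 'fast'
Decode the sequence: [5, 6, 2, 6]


Look up each index in the dictionary:
  5 -> 'bar'
  6 -> 'fast'
  2 -> 'world'
  6 -> 'fast'

Decoded: "bar fast world fast"


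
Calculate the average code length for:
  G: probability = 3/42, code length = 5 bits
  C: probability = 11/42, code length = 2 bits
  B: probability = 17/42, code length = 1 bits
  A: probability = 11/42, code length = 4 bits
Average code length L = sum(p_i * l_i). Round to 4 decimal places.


Weighted contributions p_i * l_i:
  G: (3/42) * 5 = 15/42
  C: (11/42) * 2 = 22/42
  B: (17/42) * 1 = 17/42
  A: (11/42) * 4 = 44/42
Sum = (15 + 22 + 17 + 44)/42 = 98/42

L = 98/42 = 2.3333 bits/symbol


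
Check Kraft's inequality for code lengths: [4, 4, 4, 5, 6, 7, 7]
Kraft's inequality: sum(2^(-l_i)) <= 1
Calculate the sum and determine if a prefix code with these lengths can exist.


Sum = 2^(-4) + 2^(-4) + 2^(-4) + 2^(-5) + 2^(-6) + 2^(-7) + 2^(-7)
    = 0.0625 + 0.0625 + 0.0625 + 0.03125 + 0.015625 + 0.0078125 + 0.0078125
    = 32/128 = 0.25
Since 0.25 <= 1, Kraft's inequality IS satisfied.
A prefix code with these lengths CAN exist.

Kraft sum = 0.25. Satisfied.


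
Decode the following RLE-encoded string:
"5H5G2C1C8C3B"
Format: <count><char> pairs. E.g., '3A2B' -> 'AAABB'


Expanding each <count><char> pair:
  5H -> 'HHHHH'
  5G -> 'GGGGG'
  2C -> 'CC'
  1C -> 'C'
  8C -> 'CCCCCCCC'
  3B -> 'BBB'

Decoded = HHHHHGGGGGCCCCCCCCCCCBBB


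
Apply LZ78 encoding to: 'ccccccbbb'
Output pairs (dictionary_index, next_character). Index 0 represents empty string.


LZ78 encoding steps:
Dictionary: {0: ''}
Step 1: w='' (idx 0), next='c' -> output (0, 'c'), add 'c' as idx 1
Step 2: w='c' (idx 1), next='c' -> output (1, 'c'), add 'cc' as idx 2
Step 3: w='cc' (idx 2), next='c' -> output (2, 'c'), add 'ccc' as idx 3
Step 4: w='' (idx 0), next='b' -> output (0, 'b'), add 'b' as idx 4
Step 5: w='b' (idx 4), next='b' -> output (4, 'b'), add 'bb' as idx 5


Encoded: [(0, 'c'), (1, 'c'), (2, 'c'), (0, 'b'), (4, 'b')]


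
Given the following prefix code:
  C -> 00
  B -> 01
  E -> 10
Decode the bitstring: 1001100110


Decoding step by step:
Bits 10 -> E
Bits 01 -> B
Bits 10 -> E
Bits 01 -> B
Bits 10 -> E


Decoded message: EBEBE


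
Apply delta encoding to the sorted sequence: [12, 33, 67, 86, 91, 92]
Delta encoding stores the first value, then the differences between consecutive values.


First value: 12
Deltas:
  33 - 12 = 21
  67 - 33 = 34
  86 - 67 = 19
  91 - 86 = 5
  92 - 91 = 1


Delta encoded: [12, 21, 34, 19, 5, 1]


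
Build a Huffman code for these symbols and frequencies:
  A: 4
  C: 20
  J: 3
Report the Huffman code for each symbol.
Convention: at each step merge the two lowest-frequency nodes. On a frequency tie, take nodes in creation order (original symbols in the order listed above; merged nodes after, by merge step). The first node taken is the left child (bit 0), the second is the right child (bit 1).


Huffman tree construction:
Step 1: Merge J(3) + A(4) = 7
Step 2: Merge (J+A)(7) + C(20) = 27
Read each symbol's code off the tree from the root (left child = 0, right child = 1).

Codes:
  A: 01 (length 2)
  C: 1 (length 1)
  J: 00 (length 2)
Average code length: 34/27 = 1.2593 bits/symbol


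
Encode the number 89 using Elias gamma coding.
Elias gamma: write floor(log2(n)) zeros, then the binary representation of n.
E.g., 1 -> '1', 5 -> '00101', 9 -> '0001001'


num_bits = floor(log2(89)) + 1 = 7
leading_zeros = num_bits - 1 = 6
binary(89) = 1011001

Elias gamma(89) = '000000' + '1011001' = 0000001011001 (13 bits)


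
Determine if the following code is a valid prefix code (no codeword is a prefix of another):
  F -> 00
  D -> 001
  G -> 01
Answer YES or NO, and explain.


Checking each pair (does one codeword prefix another?):
  F='00' vs D='001': prefix -- VIOLATION

NO -- this is NOT a valid prefix code. F (00) is a prefix of D (001).


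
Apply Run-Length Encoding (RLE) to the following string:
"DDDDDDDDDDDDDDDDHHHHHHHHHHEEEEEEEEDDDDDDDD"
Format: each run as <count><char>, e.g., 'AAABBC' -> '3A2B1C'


Scanning runs left to right:
  i=0: run of 'D' x 16 -> '16D'
  i=16: run of 'H' x 10 -> '10H'
  i=26: run of 'E' x 8 -> '8E'
  i=34: run of 'D' x 8 -> '8D'

RLE = 16D10H8E8D


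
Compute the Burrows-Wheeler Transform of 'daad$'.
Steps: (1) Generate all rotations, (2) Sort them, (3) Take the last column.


Rotations (sorted):
  0: $daad -> last char: d
  1: aad$d -> last char: d
  2: ad$da -> last char: a
  3: d$daa -> last char: a
  4: daad$ -> last char: $


BWT = ddaa$


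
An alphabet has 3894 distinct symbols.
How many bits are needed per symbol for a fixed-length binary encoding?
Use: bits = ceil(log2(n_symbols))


log2(3894) = 11.927
Bracket: 2^11 = 2048 < 3894 <= 2^12 = 4096
So ceil(log2(3894)) = 12

bits = ceil(log2(3894)) = ceil(11.927) = 12 bits


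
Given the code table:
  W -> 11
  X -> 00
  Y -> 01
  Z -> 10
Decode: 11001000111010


Decoding:
11 -> W
00 -> X
10 -> Z
00 -> X
11 -> W
10 -> Z
10 -> Z


Result: WXZXWZZ


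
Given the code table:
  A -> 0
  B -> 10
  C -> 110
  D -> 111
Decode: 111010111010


Decoding:
111 -> D
0 -> A
10 -> B
111 -> D
0 -> A
10 -> B


Result: DABDAB


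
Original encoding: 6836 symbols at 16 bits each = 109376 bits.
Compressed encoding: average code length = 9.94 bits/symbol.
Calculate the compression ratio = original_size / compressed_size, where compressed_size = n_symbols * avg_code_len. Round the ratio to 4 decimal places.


original_size = n_symbols * orig_bits = 6836 * 16 = 109376 bits
compressed_size = n_symbols * avg_code_len = 6836 * 9.94 = 67949.84 bits
ratio = original_size / compressed_size = 109376 / 67949.84 = 1.6097

Compression ratio = 1.6097
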